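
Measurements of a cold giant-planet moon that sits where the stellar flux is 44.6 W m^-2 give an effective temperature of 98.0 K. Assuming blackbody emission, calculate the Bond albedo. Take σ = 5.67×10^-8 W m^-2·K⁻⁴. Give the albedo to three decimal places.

Rearranging the radiative balance, α = 1 − 4σT⁴/S.
σT⁴ = 5.230 W m^-2, so 4σT⁴ = 20.92 W m^-2.
Hence α = 1 − 20.92/44.60 = 0.5310.

0.531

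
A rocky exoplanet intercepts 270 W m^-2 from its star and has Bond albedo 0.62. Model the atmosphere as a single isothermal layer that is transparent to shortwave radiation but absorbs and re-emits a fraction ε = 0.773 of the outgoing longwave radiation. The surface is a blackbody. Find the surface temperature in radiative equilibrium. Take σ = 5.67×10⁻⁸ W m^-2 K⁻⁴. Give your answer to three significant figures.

At the top of the atmosphere, σT_e⁴ = S(1−α)/4 = 25.65 W m^-2, giving T_e = 145.8 K.
The surface balance (absorbed SW + ε·downward IR = σT_s⁴) with T_a⁴ = T_s⁴/2 reduces to T_s = T_e·[2/(2−ε)]^¼ = 164.8 K.

165 K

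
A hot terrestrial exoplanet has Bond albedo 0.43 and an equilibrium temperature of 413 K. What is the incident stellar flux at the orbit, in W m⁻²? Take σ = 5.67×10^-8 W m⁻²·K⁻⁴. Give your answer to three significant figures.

11600 W m⁻²

From S(1−α)/4 = σT⁴: S = 4σT⁴/(1−α).
The emitted flux is σT⁴ = 1650 W m⁻².
S = 4·1650/0.57 = 11580 W m⁻².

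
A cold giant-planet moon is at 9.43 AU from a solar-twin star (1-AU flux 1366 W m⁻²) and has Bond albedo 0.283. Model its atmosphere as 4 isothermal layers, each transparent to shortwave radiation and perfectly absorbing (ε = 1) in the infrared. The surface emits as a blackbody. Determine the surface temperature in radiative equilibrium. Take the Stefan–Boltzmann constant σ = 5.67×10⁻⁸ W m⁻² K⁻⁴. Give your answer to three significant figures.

Flux at the orbit: S = 1366/(9.43)² = 15.36 W m⁻².
Top-of-atmosphere balance: σT_e⁴ = S(1−α)/4 = 2.754 W m⁻² → T_e = 83.48 K.
For an N-layer opaque stack, T_s⁴ = (N+1)T_e⁴, hence T_s = (5)^(1/4)×83.48 K = 124.8 K.

125 K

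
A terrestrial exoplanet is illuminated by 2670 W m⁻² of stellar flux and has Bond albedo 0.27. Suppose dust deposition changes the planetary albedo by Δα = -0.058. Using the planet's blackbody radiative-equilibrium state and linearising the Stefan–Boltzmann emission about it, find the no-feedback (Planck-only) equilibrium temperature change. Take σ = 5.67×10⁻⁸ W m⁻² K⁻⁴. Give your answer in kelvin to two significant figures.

6.0 K

Unperturbed T_e = [2670·(1−0.27)/(4σ)]^¼ = 304.5 K.
ΔF = −(S/4)Δα = −(2670/4)×(-0.058) = 38.72 W m⁻².
Planck response: λ_P = 4σT_e³ = 4·5.67×10⁻⁸·(304.5)³ = 6.402 W m⁻²/K.
ΔT₀ = ΔF/λ_P = 38.72/6.402 = 6.05 K.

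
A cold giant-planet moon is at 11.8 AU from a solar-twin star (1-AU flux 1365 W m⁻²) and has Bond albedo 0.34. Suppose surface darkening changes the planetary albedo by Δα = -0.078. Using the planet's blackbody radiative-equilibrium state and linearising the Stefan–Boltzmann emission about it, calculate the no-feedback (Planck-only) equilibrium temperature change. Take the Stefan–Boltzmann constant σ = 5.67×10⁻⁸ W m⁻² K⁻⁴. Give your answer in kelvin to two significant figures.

Flux at the orbit: S = 1365/(11.8)² = 9.803 W m⁻².
Reference equilibrium: T_e = [S(1−α)/(4σ)]^(1/4) = 73.08 K.
TOA radiative forcing: ΔF = −S·Δα/4 = −9.803·(-0.078)/4 = 0.1912 W m⁻².
Linearising σT⁴ gives d(σT⁴)/dT = 4σT_e³ = 0.08853 W m⁻² per K.
So ΔT₀ = 0.1912/0.08853 = 2.16 K.

2.2 K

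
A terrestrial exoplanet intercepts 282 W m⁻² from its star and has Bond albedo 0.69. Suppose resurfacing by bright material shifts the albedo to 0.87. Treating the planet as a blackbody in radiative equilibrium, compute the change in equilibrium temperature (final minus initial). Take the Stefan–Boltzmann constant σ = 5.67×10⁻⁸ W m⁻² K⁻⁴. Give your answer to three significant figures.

-27.4 K

Before: T₁ = [282.0·0.31/(4σ)]^(1/4) = 140.1 K.
With α = 0.87, T₂ = 112.8 K.
Change: 112.8 − 140.1 = -27.36 K.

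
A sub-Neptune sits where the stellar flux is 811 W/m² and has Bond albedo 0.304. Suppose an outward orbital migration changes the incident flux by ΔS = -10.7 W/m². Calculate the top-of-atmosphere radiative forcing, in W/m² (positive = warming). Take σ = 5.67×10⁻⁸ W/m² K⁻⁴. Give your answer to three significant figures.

-1.86 W/m²

TOA radiative forcing: ΔF = (1−α)ΔS/4 = 0.696·(-10.7)/4 = -1.862 W/m².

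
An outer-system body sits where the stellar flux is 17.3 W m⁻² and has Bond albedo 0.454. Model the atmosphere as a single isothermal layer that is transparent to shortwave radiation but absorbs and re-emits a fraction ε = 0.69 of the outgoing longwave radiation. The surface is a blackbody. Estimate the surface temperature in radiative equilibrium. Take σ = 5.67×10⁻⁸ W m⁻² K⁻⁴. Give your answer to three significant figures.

89.3 K

Effective emission temperature (TOA balance): σT_e⁴ = S(1−α)/4 = 2.361 W m⁻² → T_e = 80.33 K.
Surface balance with a leaky layer gives σT_s⁴ = σT_e⁴·2/(2−ε), so T_s = T_e·[2/(2−0.69)]^(1/4) = 89.30 K.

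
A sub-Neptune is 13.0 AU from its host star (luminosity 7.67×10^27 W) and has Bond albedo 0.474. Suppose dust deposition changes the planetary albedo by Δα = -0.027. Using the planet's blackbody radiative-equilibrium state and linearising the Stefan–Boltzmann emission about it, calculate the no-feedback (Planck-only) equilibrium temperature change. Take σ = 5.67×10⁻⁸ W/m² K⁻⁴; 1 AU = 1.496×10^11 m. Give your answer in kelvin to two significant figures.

d = 13.0 × 1.496×10^11 m = 1.945×10^12 m.
Spreading L over a sphere of radius d: S = 7.67×10^27/(4π·1.94×10^12²) = 161.4 W/m².
Reference equilibrium: T_e = [S(1−α)/(4σ)]^(1/4) = 139.1 K.
The change in absorbed flux is Δ[S(1−α)/4] = −SΔα/4 = 1.089 W/m².
Linearising σT⁴ gives d(σT⁴)/dT = 4σT_e³ = 0.6103 W/m² per K.
ΔT₀ = ΔF/λ_P = 1.089/0.6103 = 1.78 K.

1.8 kelvin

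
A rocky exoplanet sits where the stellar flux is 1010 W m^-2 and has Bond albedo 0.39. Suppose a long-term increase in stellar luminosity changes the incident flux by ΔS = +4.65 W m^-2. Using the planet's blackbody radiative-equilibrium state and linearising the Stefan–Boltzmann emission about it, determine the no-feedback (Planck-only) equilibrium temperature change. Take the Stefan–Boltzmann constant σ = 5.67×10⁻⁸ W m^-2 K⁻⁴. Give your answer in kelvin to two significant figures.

0.26 kelvin

The baseline emission temperature is T_e = 228.3 K.
TOA radiative forcing: ΔF = (1−α)ΔS/4 = 0.61·(+4.65)/4 = 0.7091 W m^-2.
Linearising σT⁴ gives d(σT⁴)/dT = 4σT_e³ = 2.699 W m^-2 per K.
ΔT₀ = ΔF/λ_P = 0.7091/2.699 = 0.263 K.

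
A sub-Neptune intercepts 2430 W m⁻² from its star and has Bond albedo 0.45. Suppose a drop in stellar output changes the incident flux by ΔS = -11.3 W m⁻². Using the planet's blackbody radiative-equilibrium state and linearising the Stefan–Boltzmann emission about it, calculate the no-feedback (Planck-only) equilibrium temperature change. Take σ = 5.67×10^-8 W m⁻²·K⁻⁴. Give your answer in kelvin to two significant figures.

-0.32 K

Unperturbed T_e = [2430·(1−0.45)/(4σ)]^¼ = 277.1 K.
ΔF = Δ[S(1−α)]/4 = (1−0.45)·-11.3/4 = -1.554 W m⁻².
Planck response: λ_P = 4σT_e³ = 4·5.67×10⁻⁸·(277.1)³ = 4.824 W m⁻²/K.
So ΔT₀ = -1.554/4.824 = -0.322 K.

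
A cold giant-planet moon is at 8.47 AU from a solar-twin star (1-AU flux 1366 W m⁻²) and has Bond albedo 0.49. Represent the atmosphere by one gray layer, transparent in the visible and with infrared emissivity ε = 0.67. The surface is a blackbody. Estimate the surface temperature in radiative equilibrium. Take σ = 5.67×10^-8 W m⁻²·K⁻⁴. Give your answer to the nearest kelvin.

Irradiance scales as 1/d², so S = 1366 W m⁻² × (1/8.47)² = 19.04 W m⁻².
Effective emission temperature (TOA balance): σT_e⁴ = S(1−α)/4 = 2.428 W m⁻² → T_e = 80.89 K.
Surface balance with a leaky layer gives σT_s⁴ = σT_e⁴·2/(2−ε), so T_s = T_e·[2/(2−0.67)]^(1/4) = 89.58 K.

90 K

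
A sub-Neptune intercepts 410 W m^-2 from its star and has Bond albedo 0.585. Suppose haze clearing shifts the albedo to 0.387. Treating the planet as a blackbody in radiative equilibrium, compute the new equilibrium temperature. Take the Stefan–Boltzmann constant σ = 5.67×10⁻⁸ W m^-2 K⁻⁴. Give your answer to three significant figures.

182 kelvin

New equilibrium: T₂ = [(1−0.387)·410.0/(4σ)]^(1/4) = 182.5 K.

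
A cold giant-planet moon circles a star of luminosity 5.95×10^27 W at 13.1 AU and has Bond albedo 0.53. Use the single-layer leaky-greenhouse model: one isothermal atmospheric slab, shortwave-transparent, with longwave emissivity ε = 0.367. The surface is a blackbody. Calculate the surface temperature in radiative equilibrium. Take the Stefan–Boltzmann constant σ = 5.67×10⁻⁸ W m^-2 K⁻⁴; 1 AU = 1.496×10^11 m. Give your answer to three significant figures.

d = 13.1 × 1.496×10^11 m = 1.960×10^12 m.
Spreading L over a sphere of radius d: S = 5.95×10^27/(4π·1.96×10^12²) = 123.3 W m^-2.
The planet radiates to space at T_e = [S(1−α)/(4σ)]^(1/4) = 126.4 K.
Surface balance with a leaky layer gives σT_s⁴ = σT_e⁴·2/(2−ε), so T_s = T_e·[2/(2−0.367)]^(1/4) = 133.0 K.

133 K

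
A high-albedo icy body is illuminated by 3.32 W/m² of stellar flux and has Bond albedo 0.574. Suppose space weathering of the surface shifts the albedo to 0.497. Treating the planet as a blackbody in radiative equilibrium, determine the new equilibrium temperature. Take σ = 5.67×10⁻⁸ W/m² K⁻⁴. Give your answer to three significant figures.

52.1 K

T₂ = [S(1−α₂)/(4σ)]^(1/4) = [3.320·0.503/(4σ)]^(1/4) = 52.09 K.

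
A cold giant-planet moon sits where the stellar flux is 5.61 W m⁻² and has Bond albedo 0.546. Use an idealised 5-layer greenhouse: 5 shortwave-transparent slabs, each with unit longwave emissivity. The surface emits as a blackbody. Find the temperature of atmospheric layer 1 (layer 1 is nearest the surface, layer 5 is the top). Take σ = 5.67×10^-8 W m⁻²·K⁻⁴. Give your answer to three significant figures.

86.6 K

The effective emission temperature is T_e = [S(1−α)/(4σ)]^¼ = 57.89 K.
The net upward flux σT_e⁴ is constant between every pair of levels, so T_k⁴ = (N+1−k)T_e⁴.
With k = 1: T_1 = (5+1−1)^¼·57.89 K = 86.56 K.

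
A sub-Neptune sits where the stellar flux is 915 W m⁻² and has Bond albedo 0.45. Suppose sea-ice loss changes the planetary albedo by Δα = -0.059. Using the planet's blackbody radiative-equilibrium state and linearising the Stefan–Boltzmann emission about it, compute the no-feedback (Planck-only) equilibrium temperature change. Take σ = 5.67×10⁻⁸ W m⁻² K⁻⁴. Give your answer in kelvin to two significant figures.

The baseline emission temperature is T_e = 217.0 K.
TOA radiative forcing: ΔF = −S·Δα/4 = −915.0·(-0.059)/4 = 13.50 W m⁻².
Linearising σT⁴ gives d(σT⁴)/dT = 4σT_e³ = 2.319 W m⁻² per K.
Hence the no-feedback warming is ΔF/(4σT_e³) = 5.82 K.

5.8 K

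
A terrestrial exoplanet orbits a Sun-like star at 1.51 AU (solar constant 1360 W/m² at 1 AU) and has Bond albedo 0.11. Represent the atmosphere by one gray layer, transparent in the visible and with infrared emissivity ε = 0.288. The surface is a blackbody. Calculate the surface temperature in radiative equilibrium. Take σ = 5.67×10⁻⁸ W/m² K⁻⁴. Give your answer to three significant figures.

Irradiance scales as 1/d², so S = 1360 W/m² × (1/1.51)² = 596.5 W/m².
At the top of the atmosphere, σT_e⁴ = S(1−α)/4 = 132.7 W/m², giving T_e = 220.0 K.
The surface balance (absorbed SW + ε·downward IR = σT_s⁴) with T_a⁴ = T_s⁴/2 reduces to T_s = T_e·[2/(2−ε)]^¼ = 228.7 K.

229 K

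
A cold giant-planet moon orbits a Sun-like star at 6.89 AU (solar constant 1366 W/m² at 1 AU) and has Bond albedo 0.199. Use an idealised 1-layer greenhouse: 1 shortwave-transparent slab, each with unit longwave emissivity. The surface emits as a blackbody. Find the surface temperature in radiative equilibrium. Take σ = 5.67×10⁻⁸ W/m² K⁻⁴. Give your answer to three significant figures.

119 K

By the inverse-square law, S = 1366/6.89² = 28.77 W/m².
Top-of-atmosphere balance: σT_e⁴ = S(1−α)/4 = 5.762 W/m² → T_e = 100.4 K.
Layer-by-layer balance gives σT_s⁴ = (N+1)σT_e⁴, so T_s = 2^¼·100.4 = 119.4 K.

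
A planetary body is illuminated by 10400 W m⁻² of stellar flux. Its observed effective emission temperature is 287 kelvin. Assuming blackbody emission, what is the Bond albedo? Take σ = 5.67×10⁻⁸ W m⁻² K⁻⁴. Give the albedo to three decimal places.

0.852

Energy balance: S(1−α)/4 = σT⁴, so 1−α = 4σT⁴/S.
σT⁴ = 384.7 W m⁻², so 4σT⁴ = 1539 W m⁻².
1−α = 1539/10400 = 0.1480, so α = 0.8520.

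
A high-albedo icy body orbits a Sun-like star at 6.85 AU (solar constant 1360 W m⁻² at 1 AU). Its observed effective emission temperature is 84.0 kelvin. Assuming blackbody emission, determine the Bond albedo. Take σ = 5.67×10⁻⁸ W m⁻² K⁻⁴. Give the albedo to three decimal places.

0.610

By the inverse-square law, S = 1360/6.85² = 28.98 W m⁻².
Energy balance: S(1−α)/4 = σT⁴, so 1−α = 4σT⁴/S.
4σT⁴ = 4·5.67×10⁻⁸·(84.0)⁴ = 11.29 W m⁻².
1−α = 11.29/28.98 = 0.3896, so α = 0.6104.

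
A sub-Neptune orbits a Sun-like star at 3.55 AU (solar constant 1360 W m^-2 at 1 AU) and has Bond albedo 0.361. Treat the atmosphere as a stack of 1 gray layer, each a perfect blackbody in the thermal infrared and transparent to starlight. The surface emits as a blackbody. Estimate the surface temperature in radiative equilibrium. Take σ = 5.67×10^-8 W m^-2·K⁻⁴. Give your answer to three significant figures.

Flux at the orbit: S = 1360/(3.55)² = 107.9 W m^-2.
The effective emission temperature is T_e = [S(1−α)/(4σ)]^¼ = 132.0 K.
With N = 1 opaque layers, T_s = (N+1)^(1/4)·T_e = 2^(1/4)·132.0 = 157.0 K.

157 K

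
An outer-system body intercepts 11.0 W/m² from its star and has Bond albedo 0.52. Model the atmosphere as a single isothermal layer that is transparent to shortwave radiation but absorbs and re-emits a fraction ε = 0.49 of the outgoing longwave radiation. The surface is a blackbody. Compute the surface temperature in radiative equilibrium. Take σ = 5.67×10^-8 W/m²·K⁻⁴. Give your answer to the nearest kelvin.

75 K

Effective emission temperature (TOA balance): σT_e⁴ = S(1−α)/4 = 1.320 W/m² → T_e = 69.46 K.
The surface balance (absorbed SW + ε·downward IR = σT_s⁴) with T_a⁴ = T_s⁴/2 reduces to T_s = T_e·[2/(2−ε)]^¼ = 74.52 K.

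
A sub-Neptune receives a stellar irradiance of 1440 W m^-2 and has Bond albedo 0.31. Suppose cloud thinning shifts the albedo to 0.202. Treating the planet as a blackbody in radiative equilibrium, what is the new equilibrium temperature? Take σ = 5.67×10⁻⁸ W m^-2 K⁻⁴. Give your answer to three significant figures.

267 K

With the new albedo, S(1−α₂)/4 = 287.3 W m^-2, so T₂ = 266.8 K.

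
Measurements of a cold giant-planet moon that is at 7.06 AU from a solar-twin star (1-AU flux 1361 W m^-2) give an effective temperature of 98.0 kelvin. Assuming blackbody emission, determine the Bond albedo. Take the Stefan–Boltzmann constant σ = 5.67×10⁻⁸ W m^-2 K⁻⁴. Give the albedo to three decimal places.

Irradiance scales as 1/d², so S = 1361 W m^-2 × (1/7.06)² = 27.31 W m^-2.
Rearranging the radiative balance, α = 1 − 4σT⁴/S.
σT⁴ = 5.230 W m^-2, so 4σT⁴ = 20.92 W m^-2.
Hence α = 1 − 20.92/27.31 = 0.2339.

0.234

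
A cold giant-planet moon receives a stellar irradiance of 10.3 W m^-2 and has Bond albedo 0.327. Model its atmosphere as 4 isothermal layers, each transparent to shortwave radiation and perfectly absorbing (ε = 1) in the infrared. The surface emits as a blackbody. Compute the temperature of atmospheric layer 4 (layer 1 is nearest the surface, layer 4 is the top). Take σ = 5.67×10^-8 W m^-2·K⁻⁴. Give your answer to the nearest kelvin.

74 K

OLR = S(1−α)/4 = 1.733 W m^-2; the top layer radiates at T_e = 74.35 K.
In the N-layer model, layer k (counted from the surface) has T_k = (N+1−k)^(1/4)·T_e.
T_4 = (1)^(1/4)·74.35 = 74.35 K.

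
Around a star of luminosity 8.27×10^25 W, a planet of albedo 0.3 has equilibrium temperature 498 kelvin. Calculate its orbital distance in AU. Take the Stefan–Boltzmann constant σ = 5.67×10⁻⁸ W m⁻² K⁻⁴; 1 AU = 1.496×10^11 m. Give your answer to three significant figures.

Required flux: S = 4σT⁴/(1−α) = 19930 W m⁻².
From L = 4πd²S, d = √(8.27×10^25/(4π·19930)) = 1.817×10^10 m = 0.1215 AU.

0.121 AU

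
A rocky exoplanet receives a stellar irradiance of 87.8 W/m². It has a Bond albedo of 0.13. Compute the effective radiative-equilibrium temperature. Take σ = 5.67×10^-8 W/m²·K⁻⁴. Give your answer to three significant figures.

135 K

Absorbed flux (global mean): S(1−α)/4 = 87.80·0.87/4 = 19.10 W/m².
In equilibrium σT⁴ equals this, so T = 135.5 K.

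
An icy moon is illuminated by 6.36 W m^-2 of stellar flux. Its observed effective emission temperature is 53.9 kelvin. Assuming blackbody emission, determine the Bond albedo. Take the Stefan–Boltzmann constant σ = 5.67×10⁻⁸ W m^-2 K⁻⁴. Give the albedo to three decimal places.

From σT⁴ = S(1−α)/4 we invert for α: 1−α = 4σT⁴/S.
σT⁴ = 0.4786 W m^-2, so 4σT⁴ = 1.914 W m^-2.
Hence α = 1 − 1.914/6.360 = 0.6990.

0.699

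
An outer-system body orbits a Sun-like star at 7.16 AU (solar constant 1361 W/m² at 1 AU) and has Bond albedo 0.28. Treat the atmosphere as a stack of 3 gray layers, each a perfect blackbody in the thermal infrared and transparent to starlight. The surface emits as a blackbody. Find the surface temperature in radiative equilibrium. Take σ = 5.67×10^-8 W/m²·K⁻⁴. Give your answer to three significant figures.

136 K

Flux at the orbit: S = 1361/(7.16)² = 26.55 W/m².
OLR = S(1−α)/4 = 4.779 W/m²; the top layer radiates at T_e = 95.81 K.
With N = 3 opaque layers, T_s = (N+1)^(1/4)·T_e = 4^(1/4)·95.81 = 135.5 K.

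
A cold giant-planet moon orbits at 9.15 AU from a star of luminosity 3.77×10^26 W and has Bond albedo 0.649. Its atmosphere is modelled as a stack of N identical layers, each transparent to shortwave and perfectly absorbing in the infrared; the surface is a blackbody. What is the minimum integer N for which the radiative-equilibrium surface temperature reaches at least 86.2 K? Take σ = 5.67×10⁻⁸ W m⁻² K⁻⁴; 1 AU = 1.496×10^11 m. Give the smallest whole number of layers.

d = 9.15 × 1.496×10^11 m = 1.369×10^12 m.
S = L/(4πd²) = 16.01 W m⁻².
Top-of-atmosphere balance: σT_e⁴ = S(1−α)/4 = 1.405 W m⁻² → T_e = 70.55 K.
Since T_s⁴ = (N+1)T_e⁴, we need N ≥ (T_s/T_e)⁴ − 1 = 1.228.
So N ≥ 1.228; the smallest integer is N = 2.

2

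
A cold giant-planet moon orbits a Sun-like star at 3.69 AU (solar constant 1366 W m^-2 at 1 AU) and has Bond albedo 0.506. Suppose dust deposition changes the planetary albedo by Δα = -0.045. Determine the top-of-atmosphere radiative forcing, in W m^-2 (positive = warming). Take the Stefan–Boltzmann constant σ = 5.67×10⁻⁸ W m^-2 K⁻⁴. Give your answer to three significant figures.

1.13 W m^-2

By the inverse-square law, S = 1366/3.69² = 100.3 W m^-2.
The change in absorbed flux is Δ[S(1−α)/4] = −SΔα/4 = 1.129 W m^-2.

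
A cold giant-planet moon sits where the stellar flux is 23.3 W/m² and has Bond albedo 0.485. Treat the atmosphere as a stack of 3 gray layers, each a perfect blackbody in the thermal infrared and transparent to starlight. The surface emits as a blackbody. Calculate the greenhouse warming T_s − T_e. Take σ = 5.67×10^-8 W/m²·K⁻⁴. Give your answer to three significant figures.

Top-of-atmosphere balance: σT_e⁴ = S(1−α)/4 = 3.000 W/m² → T_e = 85.29 K.
T_s = (N+1)^(1/4)·T_e = 120.6 K.
So the greenhouse effect raises the surface by 120.6 − 85.29 = 35.33 K.

35.3 K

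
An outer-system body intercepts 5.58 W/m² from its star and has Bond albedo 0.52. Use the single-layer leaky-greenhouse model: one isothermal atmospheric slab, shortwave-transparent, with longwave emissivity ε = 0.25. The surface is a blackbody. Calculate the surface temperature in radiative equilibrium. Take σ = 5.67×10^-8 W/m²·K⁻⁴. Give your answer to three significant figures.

60.6 kelvin

Effective emission temperature (TOA balance): σT_e⁴ = S(1−α)/4 = 0.6696 W/m² → T_e = 58.62 K.
Surface balance with a leaky layer gives σT_s⁴ = σT_e⁴·2/(2−ε), so T_s = T_e·[2/(2−0.25)]^(1/4) = 60.61 K.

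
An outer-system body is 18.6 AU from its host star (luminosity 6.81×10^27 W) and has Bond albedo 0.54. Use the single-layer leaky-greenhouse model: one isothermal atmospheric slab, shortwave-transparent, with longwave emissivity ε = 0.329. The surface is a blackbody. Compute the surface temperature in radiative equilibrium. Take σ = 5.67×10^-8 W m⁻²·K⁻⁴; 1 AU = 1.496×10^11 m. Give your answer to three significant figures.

d = 18.6 × 1.496×10^11 m = 2.783×10^12 m.
Spreading L over a sphere of radius d: S = 6.81×10^27/(4π·2.78×10^12²) = 69.99 W m⁻².
At the top of the atmosphere, σT_e⁴ = S(1−α)/4 = 8.049 W m⁻², giving T_e = 109.2 K.
For a single slab of emissivity ε, T_s⁴ = 2T_e⁴/(2−ε); thus T_s = 109.2·(1.197)^(1/4) = 114.2 K.

114 K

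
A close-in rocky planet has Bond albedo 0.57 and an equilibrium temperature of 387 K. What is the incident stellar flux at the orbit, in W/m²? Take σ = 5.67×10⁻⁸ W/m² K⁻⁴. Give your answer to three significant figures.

11800 W/m²

Invert the energy balance for S: S = 4σT⁴/(1−α).
σT⁴ = 5.67×10⁻⁸·(387)⁴ = 1272 W/m².
So S = 4×1272/(1−0.57) = 11830 W/m².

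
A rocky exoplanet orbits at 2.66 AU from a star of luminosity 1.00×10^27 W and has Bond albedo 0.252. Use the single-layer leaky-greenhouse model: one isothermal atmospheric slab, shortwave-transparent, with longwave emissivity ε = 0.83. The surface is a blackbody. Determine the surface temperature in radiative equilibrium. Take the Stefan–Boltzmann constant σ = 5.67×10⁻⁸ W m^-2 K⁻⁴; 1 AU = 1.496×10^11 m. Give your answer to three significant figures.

d = 2.66 × 1.496×10^11 m = 3.979×10^11 m.
Spreading L over a sphere of radius d: S = 1.00×10^27/(4π·3.98×10^11²) = 502.5 W m^-2.
The planet radiates to space at T_e = [S(1−α)/(4σ)]^(1/4) = 201.8 K.
For a single slab of emissivity ε, T_s⁴ = 2T_e⁴/(2−ε); thus T_s = 201.8·(1.709)^(1/4) = 230.7 K.

231 kelvin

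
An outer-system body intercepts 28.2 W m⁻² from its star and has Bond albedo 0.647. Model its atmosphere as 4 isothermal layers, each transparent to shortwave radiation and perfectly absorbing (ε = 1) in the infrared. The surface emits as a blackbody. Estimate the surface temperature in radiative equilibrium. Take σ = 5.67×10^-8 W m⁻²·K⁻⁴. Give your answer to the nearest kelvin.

122 kelvin

The effective emission temperature is T_e = [S(1−α)/(4σ)]^¼ = 81.39 K.
For an N-layer opaque stack, T_s⁴ = (N+1)T_e⁴, hence T_s = (5)^(1/4)×81.39 K = 121.7 K.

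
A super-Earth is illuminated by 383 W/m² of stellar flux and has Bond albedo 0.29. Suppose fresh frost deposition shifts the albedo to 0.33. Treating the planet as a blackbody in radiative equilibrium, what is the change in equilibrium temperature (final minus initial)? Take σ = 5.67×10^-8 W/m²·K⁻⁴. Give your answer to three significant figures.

-2.68 K

Before: T₁ = [383.0·0.71/(4σ)]^(1/4) = 186.1 K.
After:  T₂ = [383.0·0.67/(4σ)]^(1/4) = 183.4 K.
ΔT = T₂ − T₁ = -2.678 K.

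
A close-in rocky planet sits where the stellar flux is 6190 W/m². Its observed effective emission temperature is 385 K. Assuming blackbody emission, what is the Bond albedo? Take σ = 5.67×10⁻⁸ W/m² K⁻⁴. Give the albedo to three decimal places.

0.195

From σT⁴ = S(1−α)/4 we invert for α: 1−α = 4σT⁴/S.
σT⁴ = 1246 W/m², so 4σT⁴ = 4983 W/m².
1−α = 4983/6190 = 0.8050, so α = 0.1950.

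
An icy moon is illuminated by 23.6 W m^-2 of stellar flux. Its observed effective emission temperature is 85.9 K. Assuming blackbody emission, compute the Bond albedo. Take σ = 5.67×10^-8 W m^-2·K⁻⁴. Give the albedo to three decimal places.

Energy balance: S(1−α)/4 = σT⁴, so 1−α = 4σT⁴/S.
4σT⁴ = 4·5.67×10⁻⁸·(85.9)⁴ = 12.35 W m^-2.
Hence α = 1 − 12.35/23.60 = 0.4768.

0.477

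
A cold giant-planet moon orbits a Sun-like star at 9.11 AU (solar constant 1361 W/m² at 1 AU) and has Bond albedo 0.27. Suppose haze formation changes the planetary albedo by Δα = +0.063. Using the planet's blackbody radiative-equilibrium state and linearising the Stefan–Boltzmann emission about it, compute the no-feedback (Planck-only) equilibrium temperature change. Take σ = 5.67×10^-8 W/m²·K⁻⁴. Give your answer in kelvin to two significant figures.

Irradiance scales as 1/d², so S = 1361 W/m² × (1/9.11)² = 16.40 W/m².
Unperturbed T_e = [16.40·(1−0.27)/(4σ)]^¼ = 85.24 K.
The change in absorbed flux is Δ[S(1−α)/4] = −SΔα/4 = -0.2583 W/m².
Planck response: λ_P = 4σT_e³ = 4·5.67×10⁻⁸·(85.24)³ = 0.1404 W/m²/K.
So ΔT₀ = -0.2583/0.1404 = -1.84 K.

-1.8 kelvin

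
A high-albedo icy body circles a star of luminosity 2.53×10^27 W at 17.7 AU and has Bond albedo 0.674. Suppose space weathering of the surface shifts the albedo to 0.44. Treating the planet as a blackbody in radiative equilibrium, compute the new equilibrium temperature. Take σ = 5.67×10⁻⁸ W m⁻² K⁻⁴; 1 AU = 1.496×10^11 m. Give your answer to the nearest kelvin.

92 K

Orbital distance: d = 17.7 AU = 2.648×10^12 m.
Spreading L over a sphere of radius d: S = 2.53×10^27/(4π·2.65×10^12²) = 28.71 W m⁻².
With the new albedo, S(1−α₂)/4 = 4.020 W m⁻², so T₂ = 91.76 K.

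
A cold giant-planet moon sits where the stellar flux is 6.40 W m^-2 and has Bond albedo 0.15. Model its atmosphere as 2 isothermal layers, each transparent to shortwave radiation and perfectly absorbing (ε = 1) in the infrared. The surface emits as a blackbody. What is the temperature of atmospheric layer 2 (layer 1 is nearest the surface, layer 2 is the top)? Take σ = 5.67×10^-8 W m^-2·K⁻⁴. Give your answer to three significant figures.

70.0 kelvin

The effective emission temperature is T_e = [S(1−α)/(4σ)]^¼ = 69.98 K.
In the N-layer model, layer k (counted from the surface) has T_k = (N+1−k)^(1/4)·T_e.
T_2 = (1)^(1/4)·69.98 = 69.98 K.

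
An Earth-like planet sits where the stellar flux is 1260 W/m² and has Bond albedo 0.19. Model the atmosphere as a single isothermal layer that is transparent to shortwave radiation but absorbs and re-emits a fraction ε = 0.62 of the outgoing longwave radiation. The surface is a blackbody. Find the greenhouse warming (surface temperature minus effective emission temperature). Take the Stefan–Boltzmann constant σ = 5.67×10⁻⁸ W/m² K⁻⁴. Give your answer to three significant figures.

25.2 kelvin

Effective emission temperature (TOA balance): σT_e⁴ = S(1−α)/4 = 255.2 W/m² → T_e = 259.0 K.
Surface balance with a leaky layer gives σT_s⁴ = σT_e⁴·2/(2−ε), so T_s = T_e·[2/(2−0.62)]^(1/4) = 284.2 K.
The atmosphere warms the surface by 25.18 K.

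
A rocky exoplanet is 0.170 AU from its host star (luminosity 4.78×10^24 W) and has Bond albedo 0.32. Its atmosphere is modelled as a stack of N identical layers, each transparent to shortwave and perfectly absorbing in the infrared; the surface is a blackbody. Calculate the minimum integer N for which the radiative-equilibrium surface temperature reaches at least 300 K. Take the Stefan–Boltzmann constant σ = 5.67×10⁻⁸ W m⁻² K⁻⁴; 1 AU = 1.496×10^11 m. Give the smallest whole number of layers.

4

Orbital distance: d = 0.170 AU = 2.543×10^10 m.
Spreading L over a sphere of radius d: S = 4.78×10^24/(4π·2.54×10^10²) = 588.1 W m⁻².
OLR = S(1−α)/4 = 99.98 W m⁻²; the top layer radiates at T_e = 204.9 K.
Since T_s⁴ = (N+1)T_e⁴, we need N ≥ (T_s/T_e)⁴ − 1 = 3.594.
So N ≥ 3.594; the smallest integer is N = 4.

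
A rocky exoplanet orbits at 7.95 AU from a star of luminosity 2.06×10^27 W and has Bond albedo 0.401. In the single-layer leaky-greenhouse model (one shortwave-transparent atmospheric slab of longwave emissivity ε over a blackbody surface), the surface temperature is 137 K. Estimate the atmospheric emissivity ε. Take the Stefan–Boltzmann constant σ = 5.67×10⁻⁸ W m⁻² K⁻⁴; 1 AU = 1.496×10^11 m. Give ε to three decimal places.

0.262

Orbital distance: d = 7.95 AU = 1.189×10^12 m.
S = L/(4πd²) = 115.9 W m⁻².
Effective temperature: T_e = [S(1−α)/(4σ)]^(1/4) = 132.3 K.
Inverting T_s⁴ = 2T_e⁴/(2−ε): (T_e/T_s)⁴ = 0.8689, so ε = 2(1 − 0.8689) = 0.2622.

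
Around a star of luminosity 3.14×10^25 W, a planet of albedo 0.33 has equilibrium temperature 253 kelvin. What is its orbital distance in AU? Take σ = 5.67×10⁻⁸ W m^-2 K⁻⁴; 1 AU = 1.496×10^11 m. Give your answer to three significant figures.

Energy balance gives S = 4σT⁴/(1−α) = 1387 W m^-2.
S = L/(4πd²) → d = √(L/4πS) = √(3.14×10^25/(4π·1387)) = 4.245×10^10 m = 0.2837 AU.

0.284 AU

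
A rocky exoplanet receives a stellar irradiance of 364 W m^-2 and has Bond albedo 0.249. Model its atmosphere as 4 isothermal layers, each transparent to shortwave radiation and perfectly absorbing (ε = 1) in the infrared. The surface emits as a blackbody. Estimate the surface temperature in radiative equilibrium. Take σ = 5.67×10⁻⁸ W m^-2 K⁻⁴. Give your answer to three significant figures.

279 kelvin

Top-of-atmosphere balance: σT_e⁴ = S(1−α)/4 = 68.34 W m^-2 → T_e = 186.3 K.
With N = 4 opaque layers, T_s = (N+1)^(1/4)·T_e = 5^(1/4)·186.3 = 278.6 K.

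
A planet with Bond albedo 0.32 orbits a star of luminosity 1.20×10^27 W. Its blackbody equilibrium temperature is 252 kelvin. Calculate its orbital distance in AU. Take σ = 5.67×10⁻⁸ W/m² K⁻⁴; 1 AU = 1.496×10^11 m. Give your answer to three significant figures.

1.78 AU

Energy balance gives S = 4σT⁴/(1−α) = 1345 W/m².
From L = 4πd²S, d = √(1.20×10^27/(4π·1345)) = 2.665×10^11 m = 1.781 AU.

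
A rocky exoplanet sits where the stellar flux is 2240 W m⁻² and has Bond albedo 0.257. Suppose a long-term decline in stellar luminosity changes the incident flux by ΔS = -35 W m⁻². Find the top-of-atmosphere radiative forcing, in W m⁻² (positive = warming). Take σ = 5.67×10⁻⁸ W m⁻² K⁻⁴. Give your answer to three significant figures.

-6.50 W m⁻²

TOA radiative forcing: ΔF = (1−α)ΔS/4 = 0.743·(-35)/4 = -6.501 W m⁻².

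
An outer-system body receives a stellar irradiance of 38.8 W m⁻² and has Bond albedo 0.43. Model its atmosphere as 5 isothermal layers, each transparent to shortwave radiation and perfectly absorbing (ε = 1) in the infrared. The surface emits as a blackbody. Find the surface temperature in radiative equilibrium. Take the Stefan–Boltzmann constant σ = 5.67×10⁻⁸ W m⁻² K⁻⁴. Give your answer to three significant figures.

156 K

OLR = S(1−α)/4 = 5.529 W m⁻²; the top layer radiates at T_e = 99.37 K.
With N = 5 opaque layers, T_s = (N+1)^(1/4)·T_e = 6^(1/4)·99.37 = 155.5 K.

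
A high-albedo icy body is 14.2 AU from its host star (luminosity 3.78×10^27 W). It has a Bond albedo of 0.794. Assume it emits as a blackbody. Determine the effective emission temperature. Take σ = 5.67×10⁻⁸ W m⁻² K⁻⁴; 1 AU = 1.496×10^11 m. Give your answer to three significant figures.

88.2 K

Orbital distance: d = 14.2 AU = 2.124×10^12 m.
Spreading L over a sphere of radius d: S = 3.78×10^27/(4π·2.12×10^12²) = 66.66 W m⁻².
The planet absorbs (1−α)S over its disc πR² and re-emits over 4πR², so the mean absorbed flux is (1−0.794)·66.66/4 = 3.433 W m⁻².
Balancing against σT⁴: T = (3.433/5.67×10⁻⁸)^(1/4) = 88.21 K.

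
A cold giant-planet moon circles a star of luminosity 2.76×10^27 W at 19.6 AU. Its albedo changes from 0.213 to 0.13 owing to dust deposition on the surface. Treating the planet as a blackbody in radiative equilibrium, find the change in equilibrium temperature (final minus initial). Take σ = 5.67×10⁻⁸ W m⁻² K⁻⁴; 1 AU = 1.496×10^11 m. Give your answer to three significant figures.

2.46 kelvin

d = 19.6 × 1.496×10^11 m = 2.932×10^12 m.
Flux at the orbit: S = L/(4πd²) = 2.76×10^27/(4π·(2.93×10^12)²) = 25.55 W m⁻².
Before: T₁ = [25.55·0.787/(4σ)]^(1/4) = 97.03 K.
Final:   T₂ = [S(1−0.13)/(4σ)]^(1/4) = 99.49 K.
ΔT = T₂ − T₁ = 2.463 K.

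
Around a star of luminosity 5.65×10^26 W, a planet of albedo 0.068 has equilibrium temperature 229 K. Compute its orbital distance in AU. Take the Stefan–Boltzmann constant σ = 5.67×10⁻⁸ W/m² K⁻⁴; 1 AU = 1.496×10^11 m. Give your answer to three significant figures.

The flux needed for this T is 4σT⁴/(1−0.068) = 669.2 W/m².
Then d = [L/(4πS)]^(1/2) = 2.592×10^11 m, i.e. 1.733 AU.

1.73 AU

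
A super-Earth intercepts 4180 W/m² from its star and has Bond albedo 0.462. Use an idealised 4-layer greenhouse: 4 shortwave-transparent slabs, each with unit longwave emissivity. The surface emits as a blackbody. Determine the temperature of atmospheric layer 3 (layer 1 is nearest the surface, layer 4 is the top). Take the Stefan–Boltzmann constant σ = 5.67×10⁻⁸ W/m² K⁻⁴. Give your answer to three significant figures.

375 kelvin

OLR = S(1−α)/4 = 562.2 W/m²; the top layer radiates at T_e = 315.6 K.
The net upward flux σT_e⁴ is constant between every pair of levels, so T_k⁴ = (N+1−k)T_e⁴.
T_3 = (2)^(1/4)·315.6 = 375.3 K.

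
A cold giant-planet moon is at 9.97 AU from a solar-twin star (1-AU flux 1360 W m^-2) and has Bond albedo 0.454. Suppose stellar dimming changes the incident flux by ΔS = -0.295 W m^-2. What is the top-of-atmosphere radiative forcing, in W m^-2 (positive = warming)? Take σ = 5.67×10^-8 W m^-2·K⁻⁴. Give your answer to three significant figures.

By the inverse-square law, S = 1360/9.97² = 13.68 W m^-2.
Only a fraction (1−α) is absorbed and it's spread over 4πR², so ΔF = (1−α)ΔS/4 = -0.04027 W m^-2.

-0.0403 W m^-2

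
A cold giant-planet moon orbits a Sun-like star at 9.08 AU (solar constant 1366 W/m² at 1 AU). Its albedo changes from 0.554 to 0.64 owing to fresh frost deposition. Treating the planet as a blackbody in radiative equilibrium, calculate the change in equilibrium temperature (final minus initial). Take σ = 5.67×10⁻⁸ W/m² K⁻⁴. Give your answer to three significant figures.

-3.94 K

Irradiance scales as 1/d², so S = 1366 W/m² × (1/9.08)² = 16.57 W/m².
Before: T₁ = [16.57·0.446/(4σ)]^(1/4) = 75.55 K.
After:  T₂ = [16.57·0.36/(4σ)]^(1/4) = 71.61 K.
Change: 71.61 − 75.55 = -3.940 K.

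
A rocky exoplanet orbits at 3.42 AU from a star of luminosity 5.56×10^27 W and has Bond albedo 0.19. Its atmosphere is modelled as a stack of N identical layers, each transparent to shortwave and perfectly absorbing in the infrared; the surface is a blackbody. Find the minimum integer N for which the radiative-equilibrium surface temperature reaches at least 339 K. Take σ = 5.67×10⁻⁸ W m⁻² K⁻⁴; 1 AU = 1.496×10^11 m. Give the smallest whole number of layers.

d = 3.42 × 1.496×10^11 m = 5.116×10^11 m.
Flux at the orbit: S = L/(4πd²) = 5.56×10^27/(4π·(5.12×10^11)²) = 1690 W m⁻².
Top-of-atmosphere balance: σT_e⁴ = S(1−α)/4 = 342.3 W m⁻² → T_e = 278.7 K.
T_s = (N+1)^(1/4)·T_e ≥ 339 K requires N+1 ≥ (T_s/T_e)⁴ = (339/278.7)⁴ = 2.188.
The minimum whole number is N = 2.

2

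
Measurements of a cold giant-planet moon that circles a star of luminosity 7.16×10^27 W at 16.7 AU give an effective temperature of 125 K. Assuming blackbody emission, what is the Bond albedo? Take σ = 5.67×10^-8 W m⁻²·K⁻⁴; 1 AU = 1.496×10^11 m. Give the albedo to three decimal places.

Orbital distance: d = 16.7 AU = 2.498×10^12 m.
Flux at the orbit: S = L/(4πd²) = 7.16×10^27/(4π·(2.50×10^12)²) = 91.29 W m⁻².
From σT⁴ = S(1−α)/4 we invert for α: 1−α = 4σT⁴/S.
σT⁴ = 13.84 W m⁻², so 4σT⁴ = 55.37 W m⁻².
1−α = 55.37/91.29 = 0.6066, so α = 0.3934.

0.393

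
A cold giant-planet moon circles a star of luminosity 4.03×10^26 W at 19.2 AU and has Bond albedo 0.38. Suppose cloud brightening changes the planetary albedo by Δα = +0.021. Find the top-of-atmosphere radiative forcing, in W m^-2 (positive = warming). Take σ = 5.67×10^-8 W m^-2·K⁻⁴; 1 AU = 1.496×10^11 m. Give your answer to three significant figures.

d = 19.2 × 1.496×10^11 m = 2.872×10^12 m.
Flux at the orbit: S = L/(4πd²) = 4.03×10^26/(4π·(2.87×10^12)²) = 3.887 W m^-2.
TOA radiative forcing: ΔF = −S·Δα/4 = −3.887·(+0.021)/4 = -0.02041 W m^-2.

-0.0204 W m^-2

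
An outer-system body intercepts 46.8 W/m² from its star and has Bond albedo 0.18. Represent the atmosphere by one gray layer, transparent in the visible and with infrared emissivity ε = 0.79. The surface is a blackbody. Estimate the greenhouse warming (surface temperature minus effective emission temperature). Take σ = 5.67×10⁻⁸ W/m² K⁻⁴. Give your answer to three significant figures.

Effective emission temperature (TOA balance): σT_e⁴ = S(1−α)/4 = 9.594 W/m² → T_e = 114.1 K.
Surface balance with a leaky layer gives σT_s⁴ = σT_e⁴·2/(2−ε), so T_s = T_e·[2/(2−0.79)]^(1/4) = 129.3 K.
The atmosphere warms the surface by 15.27 K.

15.3 kelvin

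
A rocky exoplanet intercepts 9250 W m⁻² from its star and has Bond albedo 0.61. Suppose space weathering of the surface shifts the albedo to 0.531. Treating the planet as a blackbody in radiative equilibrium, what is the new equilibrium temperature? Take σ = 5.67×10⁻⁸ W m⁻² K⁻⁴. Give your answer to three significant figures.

With the new albedo, S(1−α₂)/4 = 1085 W m⁻², so T₂ = 371.9 K.

372 K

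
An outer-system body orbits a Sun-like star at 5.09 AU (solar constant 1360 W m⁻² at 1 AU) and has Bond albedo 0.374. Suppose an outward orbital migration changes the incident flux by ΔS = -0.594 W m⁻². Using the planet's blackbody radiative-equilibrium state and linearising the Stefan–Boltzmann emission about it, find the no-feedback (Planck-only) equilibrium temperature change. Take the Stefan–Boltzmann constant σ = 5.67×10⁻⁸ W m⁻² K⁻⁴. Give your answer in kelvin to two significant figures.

Irradiance scales as 1/d², so S = 1360 W m⁻² × (1/5.09)² = 52.49 W m⁻².
Unperturbed T_e = [52.49·(1−0.374)/(4σ)]^¼ = 109.7 K.
TOA radiative forcing: ΔF = (1−α)ΔS/4 = 0.626·(-0.594)/4 = -0.09296 W m⁻².
The Planck feedback parameter is 4σT_e³ = 0.2995 W m⁻²/K.
Hence the no-feedback warming is ΔF/(4σT_e³) = -0.310 K.

-0.31 kelvin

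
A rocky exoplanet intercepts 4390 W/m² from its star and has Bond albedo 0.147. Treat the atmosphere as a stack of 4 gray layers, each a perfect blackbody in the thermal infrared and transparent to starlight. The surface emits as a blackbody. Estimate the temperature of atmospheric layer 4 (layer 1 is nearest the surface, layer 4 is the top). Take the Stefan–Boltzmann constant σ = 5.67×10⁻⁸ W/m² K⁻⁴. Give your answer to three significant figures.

358 kelvin

OLR = S(1−α)/4 = 936.2 W/m²; the top layer radiates at T_e = 358.5 K.
In the N-layer model, layer k (counted from the surface) has T_k = (N+1−k)^(1/4)·T_e.
With k = 4: T_4 = (4+1−4)^¼·358.5 K = 358.5 K.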